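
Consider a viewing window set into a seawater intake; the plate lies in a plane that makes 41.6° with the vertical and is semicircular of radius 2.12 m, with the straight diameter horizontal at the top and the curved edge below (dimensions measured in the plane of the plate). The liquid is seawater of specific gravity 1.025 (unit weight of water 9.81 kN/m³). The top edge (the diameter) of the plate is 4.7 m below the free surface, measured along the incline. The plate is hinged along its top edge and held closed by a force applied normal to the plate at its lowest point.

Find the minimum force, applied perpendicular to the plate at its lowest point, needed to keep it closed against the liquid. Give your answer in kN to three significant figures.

γ = 1.025 × 9.81 = 10.05525 kN/m³.
The plate makes 41.6° with the vertical, i.e. θ = 90° − 41.6° = 48.4° to the horizontal. Measuring y along the incline from the free-surface line, vertical depth h = y·sinθ with sinθ = 0.747798.
The centroid of a semicircle lies 4r/(3π) = 0.899756 m from the diameter, here below the top edge, so y_c = 4.7 + 0.899756 = 5.59976 m and h_c = 5.59976 × 0.747798 = 4.18749 m.
A = πr²/2 = π × 2.12²/2 = 7.05979 m².
Resultant F = γ·h_c·A = 10.05525 × 4.18749 × 7.05979 = 297.261 kN.
I_c = (π/8 − 8/(9π))·r⁴ = 0.109757 × 2.12⁴ = 2.21705 m⁴.
Centre of pressure: y_p = y_c + I_c/(y_c·A) = 5.59976 + 2.21705/(5.59976 × 7.05979) = 5.59976 + 0.0560808 = 5.65584 m along the plane.
The resultant acts 0.899756 + 0.0560808 = 0.955837 m (along the plate) below the hinge at the top edge, so the moment about the hinge is M = F × 0.955837 = 297.261 × 0.955837 = 284.133 kN·m.
A normal force at the bottom, 2.12 m from the hinge, must supply this moment: P = 284.133/2.12 = 134.025 kN.

P ≈ 134 kN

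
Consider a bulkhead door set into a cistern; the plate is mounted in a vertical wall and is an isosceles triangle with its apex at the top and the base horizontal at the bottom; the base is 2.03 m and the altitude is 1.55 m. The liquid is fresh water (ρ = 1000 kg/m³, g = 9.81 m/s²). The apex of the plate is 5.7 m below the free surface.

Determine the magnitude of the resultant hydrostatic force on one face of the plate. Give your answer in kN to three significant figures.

γ = ρg = 1000 × 9.81 = 9810 N/m³ = 9.81 kN/m³.
With the apex up, the centroid sits 2h/3 = 2 × 1.55/3 = 1.03333 m below the apex, so the centroid depth is h_c = 5.7 + 1.03333 = 6.73333 m.
A = ½ × 2.03 × 1.55 = 1.57325 m².
Resultant F = γ·h_c·A = 9.81 × 6.73333 × 1.57325 = 103.919 kN.

F ≈ 104 kN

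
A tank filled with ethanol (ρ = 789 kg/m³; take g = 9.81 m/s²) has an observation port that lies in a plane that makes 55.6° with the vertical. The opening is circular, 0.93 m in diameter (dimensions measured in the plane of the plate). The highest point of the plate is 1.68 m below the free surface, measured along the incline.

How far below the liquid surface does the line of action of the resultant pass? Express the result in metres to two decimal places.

γ = ρg = 789 × 9.81 / 1000 = 7.74009 kN/m³.
The plate makes 55.6° with the vertical, i.e. θ = 90° − 55.6° = 34.4° to the horizontal. Measuring y along the incline from the free-surface line, vertical depth h = y·sinθ with sinθ = 0.564967.
The centroid is at the centre, 0.465 m below the top of the plate, so y_c = 1.68 + 0.465 = 2.145 m and h_c = 2.145 × 0.564967 = 1.21185 m.
A = π(0.465)² = 0.679291 m².
Resultant F = γ·h_c·A = 7.74009 × 1.21185 × 0.679291 = 6.37163 kN.
I_c = πr⁴/4 = π × 0.465⁴/4 = 0.0367199 m⁴.
Centre of pressure: y_p = y_c + I_c/(y_c·A) = 2.145 + 0.0367199/(2.145 × 0.679291) = 2.145 + 0.025201 = 2.1702 m along the plane.
Vertically, h_p = y_p·sinθ = 2.1702 × 0.564967 = 1.22609 m.

h_p = 1.23 m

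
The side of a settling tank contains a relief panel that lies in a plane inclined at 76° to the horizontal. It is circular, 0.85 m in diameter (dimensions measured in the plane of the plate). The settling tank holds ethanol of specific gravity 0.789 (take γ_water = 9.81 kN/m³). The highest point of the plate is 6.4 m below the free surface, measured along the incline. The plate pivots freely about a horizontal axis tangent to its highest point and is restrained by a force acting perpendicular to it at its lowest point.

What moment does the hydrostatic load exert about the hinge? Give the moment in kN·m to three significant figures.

γ = 0.789 × 9.81 = 7.74009 kN/m³.
Let θ = 76° be the plate's angle to the horizontal; measure y along the incline from where the plane meets the free surface. Vertical depth h = y·sinθ with sinθ = 0.970296.
The centroid is at the centre, 0.425 m below the top of the plate, so y_c = 6.4 + 0.425 = 6.825 m and h_c = 6.825 × 0.970296 = 6.62227 m.
A = π(0.425)² = 0.56745 m².
Resultant F = γ·h_c·A = 7.74009 × 6.62227 × 0.56745 = 29.0858 kN.
I_c = πr⁴/4 = π × 0.425⁴/4 = 0.0256239 m⁴.
Centre of pressure: y_p = y_c + I_c/(y_c·A) = 6.825 + 0.0256239/(6.825 × 0.56745) = 6.825 + 0.0066163 = 6.83162 m along the plane.
The resultant acts 0.425 + 0.0066163 = 0.431616 m (along the plate) below the hinge at the top edge, so the moment about the hinge is M = F × 0.431616 = 29.0858 × 0.431616 = 12.5539 kN·m.

M ≈ 12.6 kN·m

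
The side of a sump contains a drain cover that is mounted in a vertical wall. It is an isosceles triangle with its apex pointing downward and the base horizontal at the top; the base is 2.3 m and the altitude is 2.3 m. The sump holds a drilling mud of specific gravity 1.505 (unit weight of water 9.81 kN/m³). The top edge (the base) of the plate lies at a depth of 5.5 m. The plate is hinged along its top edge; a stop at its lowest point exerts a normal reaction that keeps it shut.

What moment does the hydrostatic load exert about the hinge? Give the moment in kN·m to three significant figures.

M ≈ 199 kN·m

γ = 1.505 × 9.81 = 14.76405 kN/m³.
With the apex down, the centroid sits h/3 = 2.3/3 = 0.766667 m below the base (the top edge), so the centroid depth is h_c = 5.5 + 0.766667 = 6.26667 m.
A = ½ × 2.3 × 2.3 = 2.645 m².
Resultant F = γ·h_c·A = 14.76405 × 6.26667 × 2.645 = 244.719 kN.
I_c = b·h³/36 = 2.3 × 2.3³/36 = 0.777336 m⁴.
Centre of pressure: y_p = y_c + I_c/(y_c·A) = 6.26667 + 0.777336/(6.26667 × 2.645) = 6.26667 + 0.0468971 = 6.31357 m along the plane.
The resultant acts 0.766667 + 0.0468971 = 0.813564 m (along the plate) below the hinge at the top edge, so the moment about the hinge is M = F × 0.813564 = 244.719 × 0.813564 = 199.095 kN·m.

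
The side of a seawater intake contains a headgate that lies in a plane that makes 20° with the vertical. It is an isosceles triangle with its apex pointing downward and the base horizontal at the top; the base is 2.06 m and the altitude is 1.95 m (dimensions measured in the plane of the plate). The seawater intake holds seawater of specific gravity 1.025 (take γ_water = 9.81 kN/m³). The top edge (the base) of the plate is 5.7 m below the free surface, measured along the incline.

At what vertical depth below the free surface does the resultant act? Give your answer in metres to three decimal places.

h_p = 5.998 m

γ = 1.025 × 9.81 = 10.05525 kN/m³.
The plate makes 20° with the vertical, i.e. θ = 90° − 20° = 70° to the horizontal. Measuring y along the incline from the free-surface line, vertical depth h = y·sinθ with sinθ = 0.939693.
With the apex down, the centroid sits h/3 = 1.95/3 = 0.65 m below the base (the top edge), so y_c = 5.7 + 0.65 = 6.35 m and h_c = 6.35 × 0.939693 = 5.96705 m.
A = ½ × 2.06 × 1.95 = 2.0085 m².
Resultant F = γ·h_c·A = 10.05525 × 5.96705 × 2.0085 = 120.51 kN.
I_c = b·h³/36 = 2.06 × 1.95³/36 = 0.424296 m⁴.
Centre of pressure: y_p = y_c + I_c/(y_c·A) = 6.35 + 0.424296/(6.35 × 2.0085) = 6.35 + 0.0332677 = 6.38327 m along the plane.
Vertically, h_p = y_p·sinθ = 6.38327 × 0.939693 = 5.99831 m.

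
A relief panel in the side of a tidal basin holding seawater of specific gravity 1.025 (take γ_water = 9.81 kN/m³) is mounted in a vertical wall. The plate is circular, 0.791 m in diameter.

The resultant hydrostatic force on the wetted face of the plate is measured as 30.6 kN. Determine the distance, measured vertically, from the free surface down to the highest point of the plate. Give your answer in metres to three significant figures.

d_top ≈ 5.80 m

γ = 1.025 × 9.81 = 10.05525 kN/m³.
A = π(0.3955)² = 0.491409 m².
From F = γ·h_c·A, the centroid depth is h_c = 30.6/(10.05525 × 0.491409) = 6.19278 m.
The centroid is at the centre, 0.3955 m below the top of the plate, so the highest point sits at h_top = 6.19278 − 0.3955 = 5.79728 m below the surface.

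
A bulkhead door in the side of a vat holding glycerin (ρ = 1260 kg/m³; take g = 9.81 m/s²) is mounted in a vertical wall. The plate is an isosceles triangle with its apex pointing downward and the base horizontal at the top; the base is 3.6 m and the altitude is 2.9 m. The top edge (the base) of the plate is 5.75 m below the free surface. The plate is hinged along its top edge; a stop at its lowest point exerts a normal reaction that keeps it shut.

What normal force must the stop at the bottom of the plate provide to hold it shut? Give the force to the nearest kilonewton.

P ≈ 155 kN

γ = ρg = 1260 × 9.81 / 1000 = 12.3606 kN/m³.
With the apex down, the centroid sits h/3 = 2.9/3 = 0.966667 m below the base (the top edge), so the centroid depth is h_c = 5.75 + 0.966667 = 6.71667 m.
A = ½ × 3.6 × 2.9 = 5.22 m².
Resultant F = γ·h_c·A = 12.3606 × 6.71667 × 5.22 = 433.375 kN.
I_c = b·h³/36 = 3.6 × 2.9³/36 = 2.4389 m⁴.
Centre of pressure: y_p = y_c + I_c/(y_c·A) = 6.71667 + 2.4389/(6.71667 × 5.22) = 6.71667 + 0.0695616 = 6.78623 m along the plane.
The resultant acts 0.966667 + 0.0695616 = 1.03623 m (along the plate) below the hinge at the top edge, so the moment about the hinge is M = F × 1.03623 = 433.375 × 1.03623 = 449.076 kN·m.
A normal force at the bottom, 2.9 m from the hinge, must supply this moment: P = 449.076/2.9 = 154.854 kN.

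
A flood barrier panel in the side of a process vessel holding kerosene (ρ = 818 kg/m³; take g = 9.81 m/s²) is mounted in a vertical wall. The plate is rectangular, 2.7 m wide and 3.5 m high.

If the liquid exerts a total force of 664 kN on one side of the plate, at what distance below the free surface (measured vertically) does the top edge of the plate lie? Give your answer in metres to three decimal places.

d_top ≈ 7.006 m

γ = ρg = 818 × 9.81 / 1000 = 8.02458 kN/m³.
A = 2.7 × 3.5 = 9.45 m².
From F = γ·h_c·A, the centroid depth is h_c = 664/(8.02458 × 9.45) = 8.75617 m.
The centroid lies 3.5/2 = 1.75 m below the top edge, so the top edge sits at h_top = 8.75617 − 1.75 = 7.00617 m below the surface.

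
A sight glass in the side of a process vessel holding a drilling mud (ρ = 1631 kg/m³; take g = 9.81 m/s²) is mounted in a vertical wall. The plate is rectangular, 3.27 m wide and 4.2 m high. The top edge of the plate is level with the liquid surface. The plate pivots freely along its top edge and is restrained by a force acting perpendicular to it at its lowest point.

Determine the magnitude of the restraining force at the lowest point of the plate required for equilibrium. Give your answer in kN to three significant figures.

γ = ρg = 1631 × 9.81 / 1000 = 16.00011 kN/m³.
The centroid lies 4.2/2 = 2.1 m below the top edge, so the centroid depth is h_c = 2.1 m.
A = 3.27 × 4.2 = 13.734 m².
Resultant F = γ·h_c·A = 16.00011 × 2.1 × 13.734 = 461.466 kN.
I_c = b·h³/12 = 3.27 × 4.2³/12 = 20.189 m⁴.
Centre of pressure: y_p = y_c + I_c/(y_c·A) = 2.1 + 20.189/(2.1 × 13.734) = 2.1 + 0.700001 = 2.8 m along the plane.
The resultant acts 2.1 + 0.700001 = 2.8 m (along the plate) below the hinge at the top edge, so the moment about the hinge is M = F × 2.8 = 461.466 × 2.8 = 1292.1 kN·m.
A normal force at the bottom, 4.2 m from the hinge, must supply this moment: P = 1292.1/4.2 = 307.643 kN.

P ≈ 308 kN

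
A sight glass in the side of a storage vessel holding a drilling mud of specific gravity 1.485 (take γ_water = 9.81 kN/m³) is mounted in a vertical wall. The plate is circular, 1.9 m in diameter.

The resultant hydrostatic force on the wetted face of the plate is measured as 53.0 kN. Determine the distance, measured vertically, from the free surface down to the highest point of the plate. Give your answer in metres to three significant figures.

γ = 1.485 × 9.81 = 14.56785 kN/m³.
A = π(0.95)² = 2.83529 m².
From F = γ·h_c·A, the centroid depth is h_c = 53.0/(14.56785 × 2.83529) = 1.28317 m.
The centroid is at the centre, 0.95 m below the top of the plate, so the highest point sits at h_top = 1.28317 − 0.95 = 0.33317 m below the surface.

d_top ≈ 0.333 m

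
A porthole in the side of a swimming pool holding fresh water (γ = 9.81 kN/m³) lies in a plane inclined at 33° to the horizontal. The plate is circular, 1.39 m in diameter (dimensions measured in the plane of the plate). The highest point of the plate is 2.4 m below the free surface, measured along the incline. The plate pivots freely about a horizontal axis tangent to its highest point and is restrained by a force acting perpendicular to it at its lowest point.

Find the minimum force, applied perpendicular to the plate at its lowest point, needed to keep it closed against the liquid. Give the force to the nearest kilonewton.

P ≈ 13 kN

γ = 9.81 kN/m³.
Let θ = 33° be the plate's angle to the horizontal; measure y along the incline from where the plane meets the free surface. Vertical depth h = y·sinθ with sinθ = 0.544639.
The centroid is at the centre, 0.695 m below the top of the plate, so y_c = 2.4 + 0.695 = 3.095 m and h_c = 3.095 × 0.544639 = 1.68566 m.
A = π(0.695)² = 1.51747 m².
Resultant F = γ·h_c·A = 9.81 × 1.68566 × 1.51747 = 25.0934 kN.
I_c = πr⁴/4 = π × 0.695⁴/4 = 0.183244 m⁴.
Centre of pressure: y_p = y_c + I_c/(y_c·A) = 3.095 + 0.183244/(3.095 × 1.51747) = 3.095 + 0.0390166 = 3.13402 m along the plane.
The resultant acts 0.695 + 0.0390166 = 0.734017 m (along the plate) below the hinge at the top edge, so the moment about the hinge is M = F × 0.734017 = 25.0934 × 0.734017 = 18.419 kN·m.
A normal force at the bottom, 1.39 m from the hinge, must supply this moment: P = 18.419/1.39 = 13.2511 kN.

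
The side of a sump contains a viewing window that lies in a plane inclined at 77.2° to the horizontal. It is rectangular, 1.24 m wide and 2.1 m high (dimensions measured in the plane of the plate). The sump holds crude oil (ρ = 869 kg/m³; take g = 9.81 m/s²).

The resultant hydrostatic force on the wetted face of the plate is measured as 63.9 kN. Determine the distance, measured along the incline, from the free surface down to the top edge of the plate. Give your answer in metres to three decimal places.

y_top ≈ 1.902 m

γ = ρg = 869 × 9.81 / 1000 = 8.52489 kN/m³.
A = 1.24 × 2.1 = 2.604 m².
From F = γ·h_c·A, the centroid depth is h_c = 63.9/(8.52489 × 2.604) = 2.87853 m.
Let θ = 77.2° be the plate's angle to the horizontal; measure y along the incline from where the plane meets the free surface. Vertical depth h = y·sinθ with sinθ = 0.975149.
Along the incline, y_c = h_c/sinθ = 2.87853/0.975149 = 2.95189 m.
The centroid lies 2.1/2 = 1.05 m below the top edge, so the top edge sits at y_top = 2.95189 − 1.05 = 1.90189 m along the incline.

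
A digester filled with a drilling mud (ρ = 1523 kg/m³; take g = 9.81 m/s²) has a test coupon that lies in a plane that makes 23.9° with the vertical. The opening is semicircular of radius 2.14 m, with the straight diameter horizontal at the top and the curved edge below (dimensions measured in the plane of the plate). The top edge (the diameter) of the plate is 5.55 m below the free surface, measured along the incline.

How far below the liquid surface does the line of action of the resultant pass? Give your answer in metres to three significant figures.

h_p = 5.95 m

γ = ρg = 1523 × 9.81 / 1000 = 14.94063 kN/m³.
The plate makes 23.9° with the vertical, i.e. θ = 90° − 23.9° = 66.1° to the horizontal. Measuring y along the incline from the free-surface line, vertical depth h = y·sinθ with sinθ = 0.914254.
The centroid of a semicircle lies 4r/(3π) = 0.908244 m from the diameter, here below the top edge, so y_c = 5.55 + 0.908244 = 6.45824 m and h_c = 6.45824 × 0.914254 = 5.90447 m.
A = πr²/2 = π × 2.14²/2 = 7.19362 m².
Resultant F = γ·h_c·A = 14.94063 × 5.90447 × 7.19362 = 634.596 kN.
I_c = (π/8 − 8/(9π))·r⁴ = 0.109757 × 2.14⁴ = 2.3019 m⁴.
Centre of pressure: y_p = y_c + I_c/(y_c·A) = 6.45824 + 2.3019/(6.45824 × 7.19362) = 6.45824 + 0.0495478 = 6.50779 m along the plane.
Vertically, h_p = y_p·sinθ = 6.50779 × 0.914254 = 5.94977 m.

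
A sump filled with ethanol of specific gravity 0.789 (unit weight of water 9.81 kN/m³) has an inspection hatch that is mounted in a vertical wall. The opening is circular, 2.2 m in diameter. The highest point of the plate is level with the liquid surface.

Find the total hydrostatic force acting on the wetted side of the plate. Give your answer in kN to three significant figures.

γ = 0.789 × 9.81 = 7.74009 kN/m³.
The centroid is at the centre, 1.1 m below the top of the plate, so the centroid depth is h_c = 1.1 m.
A = π(1.1)² = 3.80133 m².
Resultant F = γ·h_c·A = 7.74009 × 1.1 × 3.80133 = 32.3649 kN.

F ≈ 32.4 kN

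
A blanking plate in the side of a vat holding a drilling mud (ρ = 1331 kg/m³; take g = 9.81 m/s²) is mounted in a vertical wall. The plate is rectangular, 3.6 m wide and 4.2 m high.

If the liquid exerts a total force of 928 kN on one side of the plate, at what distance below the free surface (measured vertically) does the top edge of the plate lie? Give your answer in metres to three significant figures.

γ = ρg = 1331 × 9.81 / 1000 = 13.05711 kN/m³.
A = 3.6 × 4.2 = 15.12 m².
From F = γ·h_c·A, the centroid depth is h_c = 928/(13.05711 × 15.12) = 4.70055 m.
The centroid lies 4.2/2 = 2.1 m below the top edge, so the top edge sits at h_top = 4.70055 − 2.1 = 2.60055 m below the surface.

d_top ≈ 2.60 m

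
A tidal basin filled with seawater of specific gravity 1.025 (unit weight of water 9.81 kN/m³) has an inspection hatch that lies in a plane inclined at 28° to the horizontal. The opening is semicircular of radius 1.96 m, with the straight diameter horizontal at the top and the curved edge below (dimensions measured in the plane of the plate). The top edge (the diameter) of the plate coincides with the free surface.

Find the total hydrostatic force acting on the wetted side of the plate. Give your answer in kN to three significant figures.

F ≈ 23.7 kN

γ = 1.025 × 9.81 = 10.05525 kN/m³.
Let θ = 28° be the plate's angle to the horizontal; measure y along the incline from where the plane meets the free surface. Vertical depth h = y·sinθ with sinθ = 0.469472.
The centroid of a semicircle lies 4r/(3π) = 0.83185 m from the diameter, here below the top edge, so y_c = 0.83185 m and h_c = 0.83185 × 0.469472 = 0.39053 m.
A = πr²/2 = π × 1.96²/2 = 6.03437 m².
Resultant F = γ·h_c·A = 10.05525 × 0.39053 × 6.03437 = 23.6962 kN.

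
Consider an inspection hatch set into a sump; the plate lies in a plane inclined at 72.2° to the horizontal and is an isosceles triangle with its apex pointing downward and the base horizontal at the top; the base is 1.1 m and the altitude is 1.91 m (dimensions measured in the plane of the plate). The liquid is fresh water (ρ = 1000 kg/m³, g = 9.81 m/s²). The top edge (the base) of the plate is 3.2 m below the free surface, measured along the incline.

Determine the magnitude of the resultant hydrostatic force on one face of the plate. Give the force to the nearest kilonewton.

F ≈ 38 kN

γ = ρg = 1000 × 9.81 = 9810 N/m³ = 9.81 kN/m³.
Let θ = 72.2° be the plate's angle to the horizontal; measure y along the incline from where the plane meets the free surface. Vertical depth h = y·sinθ with sinθ = 0.952129.
With the apex down, the centroid sits h/3 = 1.91/3 = 0.636667 m below the base (the top edge), so y_c = 3.2 + 0.636667 = 3.83667 m and h_c = 3.83667 × 0.952129 = 3.653 m.
A = ½ × 1.1 × 1.91 = 1.0505 m².
Resultant F = γ·h_c·A = 9.81 × 3.653 × 1.0505 = 37.6456 kN.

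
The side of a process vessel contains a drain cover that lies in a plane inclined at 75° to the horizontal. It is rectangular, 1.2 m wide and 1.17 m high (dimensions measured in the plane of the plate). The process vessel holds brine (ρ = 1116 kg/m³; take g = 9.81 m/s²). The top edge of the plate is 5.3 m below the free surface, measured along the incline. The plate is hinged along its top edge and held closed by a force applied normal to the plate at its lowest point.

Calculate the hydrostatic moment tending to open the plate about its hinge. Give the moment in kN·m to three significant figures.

γ = ρg = 1116 × 9.81 / 1000 = 10.94796 kN/m³.
Let θ = 75° be the plate's angle to the horizontal; measure y along the incline from where the plane meets the free surface. Vertical depth h = y·sinθ with sinθ = 0.965926.
The centroid lies 1.17/2 = 0.585 m below the top edge, so y_c = 5.3 + 0.585 = 5.885 m and h_c = 5.885 × 0.965926 = 5.68447 m.
A = 1.2 × 1.17 = 1.404 m².
Resultant F = γ·h_c·A = 10.94796 × 5.68447 × 1.404 = 87.3756 kN.
I_c = b·h³/12 = 1.2 × 1.17³/12 = 0.160161 m⁴.
Centre of pressure: y_p = y_c + I_c/(y_c·A) = 5.885 + 0.160161/(5.885 × 1.404) = 5.885 + 0.019384 = 5.90438 m along the plane.
The resultant acts 0.585 + 0.019384 = 0.604384 m (along the plate) below the hinge at the top edge, so the moment about the hinge is M = F × 0.604384 = 87.3756 × 0.604384 = 52.8084 kN·m.

M ≈ 52.8 kN·m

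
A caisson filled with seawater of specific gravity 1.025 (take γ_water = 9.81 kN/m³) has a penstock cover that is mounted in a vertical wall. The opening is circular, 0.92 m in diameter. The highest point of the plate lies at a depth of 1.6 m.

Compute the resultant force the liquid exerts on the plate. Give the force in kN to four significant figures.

γ = 1.025 × 9.81 = 10.05525 kN/m³.
The centroid is at the centre, 0.46 m below the top of the plate, so the centroid depth is h_c = 1.6 + 0.46 = 2.06 m.
A = π(0.46)² = 0.664761 m².
Resultant F = γ·h_c·A = 10.05525 × 2.06 × 0.664761 = 13.7697 kN.

F ≈ 13.77 kN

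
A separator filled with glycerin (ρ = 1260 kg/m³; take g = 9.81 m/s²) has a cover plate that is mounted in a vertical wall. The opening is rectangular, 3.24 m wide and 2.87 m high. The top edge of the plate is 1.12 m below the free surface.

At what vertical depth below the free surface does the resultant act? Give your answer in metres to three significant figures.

h_p = 2.82 m

γ = ρg = 1260 × 9.81 / 1000 = 12.3606 kN/m³.
The centroid lies 2.87/2 = 1.435 m below the top edge, so the centroid depth is h_c = 1.12 + 1.435 = 2.555 m.
A = 3.24 × 2.87 = 9.2988 m².
Resultant F = γ·h_c·A = 12.3606 × 2.555 × 9.2988 = 293.668 kN.
I_c = b·h³/12 = 3.24 × 2.87³/12 = 6.38277 m⁴.
Centre of pressure: y_p = y_c + I_c/(y_c·A) = 2.555 + 6.38277/(2.555 × 9.2988) = 2.555 + 0.268653 = 2.82365 m along the plane.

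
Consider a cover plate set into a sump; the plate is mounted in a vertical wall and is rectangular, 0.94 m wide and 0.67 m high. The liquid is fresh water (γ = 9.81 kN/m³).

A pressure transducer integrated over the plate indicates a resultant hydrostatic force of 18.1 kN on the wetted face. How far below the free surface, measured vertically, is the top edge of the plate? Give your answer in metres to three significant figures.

γ = 9.81 kN/m³.
A = 0.94 × 0.67 = 0.6298 m².
From F = γ·h_c·A, the centroid depth is h_c = 18.1/(9.81 × 0.6298) = 2.92959 m.
The centroid lies 0.67/2 = 0.335 m below the top edge, so the top edge sits at h_top = 2.92959 − 0.335 = 2.59459 m below the surface.

d_top ≈ 2.59 m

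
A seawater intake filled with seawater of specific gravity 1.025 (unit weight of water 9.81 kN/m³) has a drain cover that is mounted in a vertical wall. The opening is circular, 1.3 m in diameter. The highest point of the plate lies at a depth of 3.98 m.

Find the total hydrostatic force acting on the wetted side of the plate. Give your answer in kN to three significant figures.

F ≈ 61.8 kN

γ = 1.025 × 9.81 = 10.05525 kN/m³.
The centroid is at the centre, 0.65 m below the top of the plate, so the centroid depth is h_c = 3.98 + 0.65 = 4.63 m.
A = π(0.65)² = 1.32732 m².
Resultant F = γ·h_c·A = 10.05525 × 4.63 × 1.32732 = 61.7945 kN.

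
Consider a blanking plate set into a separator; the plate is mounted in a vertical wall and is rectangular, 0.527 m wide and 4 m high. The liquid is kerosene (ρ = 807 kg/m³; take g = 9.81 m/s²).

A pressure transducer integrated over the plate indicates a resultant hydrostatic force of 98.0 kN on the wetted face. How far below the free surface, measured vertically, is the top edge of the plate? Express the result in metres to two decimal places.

γ = ρg = 807 × 9.81 / 1000 = 7.91667 kN/m³.
A = 0.527 × 4 = 2.108 m².
From F = γ·h_c·A, the centroid depth is h_c = 98.0/(7.91667 × 2.108) = 5.87236 m.
The centroid lies 4/2 = 2 m below the top edge, so the top edge sits at h_top = 5.87236 − 2 = 3.87236 m below the surface.

d_top ≈ 3.87 m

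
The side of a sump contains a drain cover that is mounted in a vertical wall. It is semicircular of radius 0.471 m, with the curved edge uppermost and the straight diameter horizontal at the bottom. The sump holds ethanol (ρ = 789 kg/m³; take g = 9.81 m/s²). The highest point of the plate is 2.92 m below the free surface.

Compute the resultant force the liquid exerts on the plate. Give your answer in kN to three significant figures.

γ = ρg = 789 × 9.81 / 1000 = 7.74009 kN/m³.
The centroid lies 4r/(3π) = 0.199899 m above the diameter, so r − 4r/(3π) = 0.471 − 0.199899 = 0.271101 m below the topmost point, so the centroid depth is h_c = 2.92 + 0.271101 = 3.1911 m.
A = πr²/2 = π × 0.471²/2 = 0.348467 m².
Resultant F = γ·h_c·A = 7.74009 × 3.1911 × 0.348467 = 8.60693 kN.

F ≈ 8.61 kN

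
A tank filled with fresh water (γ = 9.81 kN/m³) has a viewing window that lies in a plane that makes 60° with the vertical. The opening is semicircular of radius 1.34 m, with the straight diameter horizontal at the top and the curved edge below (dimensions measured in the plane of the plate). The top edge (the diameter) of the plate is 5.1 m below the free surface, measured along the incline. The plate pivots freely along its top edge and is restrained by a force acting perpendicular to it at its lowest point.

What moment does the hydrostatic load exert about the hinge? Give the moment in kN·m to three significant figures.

M ≈ 46.3 kN·m

γ = 9.81 kN/m³.
The plate makes 60° with the vertical, i.e. θ = 90° − 60° = 30° to the horizontal. Measuring y along the incline from the free-surface line, vertical depth h = y·sinθ with sinθ = 0.500000.
The centroid of a semicircle lies 4r/(3π) = 0.568714 m from the diameter, here below the top edge, so y_c = 5.1 + 0.568714 = 5.66871 m and h_c = 5.66871 × 0.500000 = 2.83435 m.
A = πr²/2 = π × 1.34²/2 = 2.82052 m².
Resultant F = γ·h_c·A = 9.81 × 2.83435 × 2.82052 = 78.4245 kN.
I_c = (π/8 − 8/(9π))·r⁴ = 0.109757 × 1.34⁴ = 0.353876 m⁴.
Centre of pressure: y_p = y_c + I_c/(y_c·A) = 5.66871 + 0.353876/(5.66871 × 2.82052) = 5.66871 + 0.0221329 = 5.69084 m along the plane.
The resultant acts 0.568714 + 0.0221329 = 0.590847 m (along the plate) below the hinge at the top edge, so the moment about the hinge is M = F × 0.590847 = 78.4245 × 0.590847 = 46.3369 kN·m.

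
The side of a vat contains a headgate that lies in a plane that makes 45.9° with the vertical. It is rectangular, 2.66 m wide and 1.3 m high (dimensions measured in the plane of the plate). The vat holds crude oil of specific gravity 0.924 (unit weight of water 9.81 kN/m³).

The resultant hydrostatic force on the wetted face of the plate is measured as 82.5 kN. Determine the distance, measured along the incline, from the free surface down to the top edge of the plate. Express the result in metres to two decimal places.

y_top ≈ 3.13 m

γ = 0.924 × 9.81 = 9.06444 kN/m³.
A = 2.66 × 1.3 = 3.458 m².
From F = γ·h_c·A, the centroid depth is h_c = 82.5/(9.06444 × 3.458) = 2.63201 m.
The plate makes 45.9° with the vertical, i.e. θ = 90° − 45.9° = 44.1° to the horizontal. Measuring y along the incline from the free-surface line, vertical depth h = y·sinθ with sinθ = 0.695913.
Along the incline, y_c = h_c/sinθ = 2.63201/0.695913 = 3.7821 m.
The centroid lies 1.3/2 = 0.65 m below the top edge, so the top edge sits at y_top = 3.7821 − 0.65 = 3.1321 m along the incline.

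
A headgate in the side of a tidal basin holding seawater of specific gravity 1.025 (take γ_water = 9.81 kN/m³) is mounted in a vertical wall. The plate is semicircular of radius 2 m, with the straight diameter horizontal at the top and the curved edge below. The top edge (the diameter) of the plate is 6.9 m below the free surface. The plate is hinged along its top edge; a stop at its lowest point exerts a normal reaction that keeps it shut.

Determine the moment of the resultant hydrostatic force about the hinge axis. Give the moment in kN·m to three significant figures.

γ = 1.025 × 9.81 = 10.05525 kN/m³.
The centroid of a semicircle lies 4r/(3π) = 0.848826 m from the diameter, here below the top edge, so the centroid depth is h_c = 6.9 + 0.848826 = 7.74883 m.
A = πr²/2 = π × 2²/2 = 6.28319 m².
Resultant F = γ·h_c·A = 10.05525 × 7.74883 × 6.28319 = 489.564 kN.
I_c = (π/8 − 8/(9π))·r⁴ = 0.109757 × 2⁴ = 1.75611 m⁴.
Centre of pressure: y_p = y_c + I_c/(y_c·A) = 7.74883 + 1.75611/(7.74883 × 6.28319) = 7.74883 + 0.0360691 = 7.7849 m along the plane.
The resultant acts 0.848826 + 0.0360691 = 0.884895 m (along the plate) below the hinge at the top edge, so the moment about the hinge is M = F × 0.884895 = 489.564 × 0.884895 = 433.213 kN·m.

M ≈ 433 kN·m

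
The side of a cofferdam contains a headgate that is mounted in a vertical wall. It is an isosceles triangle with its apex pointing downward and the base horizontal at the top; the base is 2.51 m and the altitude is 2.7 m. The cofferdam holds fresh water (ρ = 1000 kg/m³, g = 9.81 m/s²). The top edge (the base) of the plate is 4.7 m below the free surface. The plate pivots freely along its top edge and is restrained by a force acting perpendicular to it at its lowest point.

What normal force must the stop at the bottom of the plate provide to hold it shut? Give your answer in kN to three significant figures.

P ≈ 67.0 kN

γ = ρg = 1000 × 9.81 = 9810 N/m³ = 9.81 kN/m³.
With the apex down, the centroid sits h/3 = 2.7/3 = 0.9 m below the base (the top edge), so the centroid depth is h_c = 4.7 + 0.9 = 5.6 m.
A = ½ × 2.51 × 2.7 = 3.3885 m².
Resultant F = γ·h_c·A = 9.81 × 5.6 × 3.3885 = 186.151 kN.
I_c = b·h³/36 = 2.51 × 2.7³/36 = 1.37234 m⁴.
Centre of pressure: y_p = y_c + I_c/(y_c·A) = 5.6 + 1.37234/(5.6 × 3.3885) = 5.6 + 0.0723213 = 5.67232 m along the plane.
The resultant acts 0.9 + 0.0723213 = 0.972321 m (along the plate) below the hinge at the top edge, so the moment about the hinge is M = F × 0.972321 = 186.151 × 0.972321 = 180.999 kN·m.
A normal force at the bottom, 2.7 m from the hinge, must supply this moment: P = 180.999/2.7 = 67.0367 kN.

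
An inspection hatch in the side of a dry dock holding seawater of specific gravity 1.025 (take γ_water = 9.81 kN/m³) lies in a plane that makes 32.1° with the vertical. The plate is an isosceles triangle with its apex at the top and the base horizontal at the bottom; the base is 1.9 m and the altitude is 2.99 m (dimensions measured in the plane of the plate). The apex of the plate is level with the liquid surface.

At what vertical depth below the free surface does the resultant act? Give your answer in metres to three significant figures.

γ = 1.025 × 9.81 = 10.05525 kN/m³.
The plate makes 32.1° with the vertical, i.e. θ = 90° − 32.1° = 57.9° to the horizontal. Measuring y along the incline from the free-surface line, vertical depth h = y·sinθ with sinθ = 0.847122.
With the apex up, the centroid sits 2h/3 = 2 × 2.99/3 = 1.99333 m below the apex, so y_c = 1.99333 m and h_c = 1.99333 × 0.847122 = 1.68859 m.
A = ½ × 1.9 × 2.99 = 2.8405 m².
Resultant F = γ·h_c·A = 10.05525 × 1.68859 × 2.8405 = 48.2294 kN.
I_c = b·h³/36 = 1.9 × 2.99³/36 = 1.4108 m⁴.
Centre of pressure: y_p = y_c + I_c/(y_c·A) = 1.99333 + 1.4108/(1.99333 × 2.8405) = 1.99333 + 0.249168 = 2.2425 m along the plane.
Vertically, h_p = y_p·sinθ = 2.2425 × 0.847122 = 1.89967 m.

h_p = 1.90 m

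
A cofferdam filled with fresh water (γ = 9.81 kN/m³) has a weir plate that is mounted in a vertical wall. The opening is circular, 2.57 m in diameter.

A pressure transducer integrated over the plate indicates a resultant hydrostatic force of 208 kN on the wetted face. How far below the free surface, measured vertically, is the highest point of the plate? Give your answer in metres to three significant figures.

γ = 9.81 kN/m³.
A = π(1.285)² = 5.18748 m².
From F = γ·h_c·A, the centroid depth is h_c = 208/(9.81 × 5.18748) = 4.08731 m.
The centroid is at the centre, 1.285 m below the top of the plate, so the highest point sits at h_top = 4.08731 − 1.285 = 2.80231 m below the surface.

d_top ≈ 2.80 m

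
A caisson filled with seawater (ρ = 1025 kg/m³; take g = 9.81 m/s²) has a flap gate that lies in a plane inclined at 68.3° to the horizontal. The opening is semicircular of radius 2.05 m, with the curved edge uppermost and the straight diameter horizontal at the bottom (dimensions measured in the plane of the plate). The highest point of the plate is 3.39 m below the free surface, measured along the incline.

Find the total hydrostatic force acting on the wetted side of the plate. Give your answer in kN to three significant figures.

γ = ρg = 1025 × 9.81 / 1000 = 10.05525 kN/m³.
Let θ = 68.3° be the plate's angle to the horizontal; measure y along the incline from where the plane meets the free surface. Vertical depth h = y·sinθ with sinθ = 0.929133.
The centroid lies 4r/(3π) = 0.870047 m above the diameter, so r − 4r/(3π) = 2.05 − 0.870047 = 1.17995 m below the topmost point, so y_c = 3.39 + 1.17995 = 4.56995 m and h_c = 4.56995 × 0.929133 = 4.24609 m.
A = πr²/2 = π × 2.05²/2 = 6.60127 m².
Resultant F = γ·h_c·A = 10.05525 × 4.24609 × 6.60127 = 281.844 kN.

F ≈ 282 kN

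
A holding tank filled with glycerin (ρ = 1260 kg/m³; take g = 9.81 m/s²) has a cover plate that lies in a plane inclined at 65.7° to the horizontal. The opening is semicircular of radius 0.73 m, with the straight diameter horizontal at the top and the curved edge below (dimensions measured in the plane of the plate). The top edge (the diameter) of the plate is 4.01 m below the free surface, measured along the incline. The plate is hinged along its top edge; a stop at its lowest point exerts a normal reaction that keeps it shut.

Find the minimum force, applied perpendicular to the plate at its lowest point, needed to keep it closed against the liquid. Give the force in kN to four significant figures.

P ≈ 17.77 kN

γ = ρg = 1260 × 9.81 / 1000 = 12.3606 kN/m³.
Let θ = 65.7° be the plate's angle to the horizontal; measure y along the incline from where the plane meets the free surface. Vertical depth h = y·sinθ with sinθ = 0.911403.
The centroid of a semicircle lies 4r/(3π) = 0.309822 m from the diameter, here below the top edge, so y_c = 4.01 + 0.309822 = 4.31982 m and h_c = 4.31982 × 0.911403 = 3.9371 m.
A = πr²/2 = π × 0.73²/2 = 0.837077 m².
Resultant F = γ·h_c·A = 12.3606 × 3.9371 × 0.837077 = 40.7363 kN.
I_c = (π/8 − 8/(9π))·r⁴ = 0.109757 × 0.73⁴ = 0.0311691 m⁴.
Centre of pressure: y_p = y_c + I_c/(y_c·A) = 4.31982 + 0.0311691/(4.31982 × 0.837077) = 4.31982 + 0.00861972 = 4.32844 m along the plane.
The resultant acts 0.309822 + 0.00861972 = 0.318442 m (along the plate) below the hinge at the top edge, so the moment about the hinge is M = F × 0.318442 = 40.7363 × 0.318442 = 12.9721 kN·m.
A normal force at the bottom, 0.73 m from the hinge, must supply this moment: P = 12.9721/0.73 = 17.77 kN.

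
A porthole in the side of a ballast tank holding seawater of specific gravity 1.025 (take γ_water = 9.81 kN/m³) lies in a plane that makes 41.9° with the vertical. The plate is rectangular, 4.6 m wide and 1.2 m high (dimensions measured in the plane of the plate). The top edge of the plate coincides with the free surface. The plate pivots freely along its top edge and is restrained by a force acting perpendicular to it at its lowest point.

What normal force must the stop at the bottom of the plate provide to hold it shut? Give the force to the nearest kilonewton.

P ≈ 17 kN

γ = 1.025 × 9.81 = 10.05525 kN/m³.
The plate makes 41.9° with the vertical, i.e. θ = 90° − 41.9° = 48.1° to the horizontal. Measuring y along the incline from the free-surface line, vertical depth h = y·sinθ with sinθ = 0.744312.
The centroid lies 1.2/2 = 0.6 m below the top edge, so y_c = 0.6 m and h_c = 0.6 × 0.744312 = 0.446587 m.
A = 4.6 × 1.2 = 5.52 m².
Resultant F = γ·h_c·A = 10.05525 × 0.446587 × 5.52 = 24.7878 kN.
I_c = b·h³/12 = 4.6 × 1.2³/12 = 0.6624 m⁴.
Centre of pressure: y_p = y_c + I_c/(y_c·A) = 0.6 + 0.6624/(0.6 × 5.52) = 0.6 + 0.2 = 0.8 m along the plane.
The resultant acts 0.6 + 0.2 = 0.8 m (along the plate) below the hinge at the top edge, so the moment about the hinge is M = F × 0.8 = 24.7878 × 0.8 = 19.8302 kN·m.
A normal force at the bottom, 1.2 m from the hinge, must supply this moment: P = 19.8302/1.2 = 16.5252 kN.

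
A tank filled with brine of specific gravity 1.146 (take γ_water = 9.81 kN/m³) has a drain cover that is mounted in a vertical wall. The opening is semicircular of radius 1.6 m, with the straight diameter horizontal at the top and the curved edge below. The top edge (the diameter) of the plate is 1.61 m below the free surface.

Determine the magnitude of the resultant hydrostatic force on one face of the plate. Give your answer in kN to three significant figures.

F ≈ 103 kN

γ = 1.146 × 9.81 = 11.24226 kN/m³.
The centroid of a semicircle lies 4r/(3π) = 0.679061 m from the diameter, here below the top edge, so the centroid depth is h_c = 1.61 + 0.679061 = 2.28906 m.
A = πr²/2 = π × 1.6²/2 = 4.02124 m².
Resultant F = γ·h_c·A = 11.24226 × 2.28906 × 4.02124 = 103.483 kN.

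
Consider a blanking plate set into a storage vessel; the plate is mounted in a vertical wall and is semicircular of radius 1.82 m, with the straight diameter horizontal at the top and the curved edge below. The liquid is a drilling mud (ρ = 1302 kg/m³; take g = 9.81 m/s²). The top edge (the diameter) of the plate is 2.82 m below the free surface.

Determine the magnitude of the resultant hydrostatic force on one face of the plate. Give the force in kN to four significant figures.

γ = ρg = 1302 × 9.81 / 1000 = 12.77262 kN/m³.
The centroid of a semicircle lies 4r/(3π) = 0.772432 m from the diameter, here below the top edge, so the centroid depth is h_c = 2.82 + 0.772432 = 3.59243 m.
A = πr²/2 = π × 1.82²/2 = 5.20311 m².
Resultant F = γ·h_c·A = 12.77262 × 3.59243 × 5.20311 = 238.743 kN.

F ≈ 238.7 kN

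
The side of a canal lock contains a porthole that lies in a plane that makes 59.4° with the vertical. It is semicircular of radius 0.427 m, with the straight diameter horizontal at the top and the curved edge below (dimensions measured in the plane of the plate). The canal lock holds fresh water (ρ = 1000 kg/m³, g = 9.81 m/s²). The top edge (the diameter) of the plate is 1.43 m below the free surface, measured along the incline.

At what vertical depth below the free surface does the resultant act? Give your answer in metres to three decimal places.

h_p = 0.824 m

γ = ρg = 1000 × 9.81 = 9810 N/m³ = 9.81 kN/m³.
The plate makes 59.4° with the vertical, i.e. θ = 90° − 59.4° = 30.6° to the horizontal. Measuring y along the incline from the free-surface line, vertical depth h = y·sinθ with sinθ = 0.509041.
The centroid of a semicircle lies 4r/(3π) = 0.181224 m from the diameter, here below the top edge, so y_c = 1.43 + 0.181224 = 1.61122 m and h_c = 1.61122 × 0.509041 = 0.820177 m.
A = πr²/2 = π × 0.427²/2 = 0.286402 m².
Resultant F = γ·h_c·A = 9.81 × 0.820177 × 0.286402 = 2.30437 kN.
I_c = (π/8 − 8/(9π))·r⁴ = 0.109757 × 0.427⁴ = 0.00364875 m⁴.
Centre of pressure: y_p = y_c + I_c/(y_c·A) = 1.61122 + 0.00364875/(1.61122 × 0.286402) = 1.61122 + 0.00790703 = 1.61913 m along the plane.
Vertically, h_p = y_p·sinθ = 1.61913 × 0.509041 = 0.824204 m.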